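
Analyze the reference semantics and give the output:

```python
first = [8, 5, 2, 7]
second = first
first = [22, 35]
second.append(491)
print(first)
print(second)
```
[22, 35]
[8, 5, 2, 7, 491]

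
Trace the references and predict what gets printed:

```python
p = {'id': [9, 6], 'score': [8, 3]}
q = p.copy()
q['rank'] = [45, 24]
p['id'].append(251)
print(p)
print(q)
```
{'id': [9, 6, 251], 'score': [8, 3]}
{'id': [9, 6, 251], 'score': [8, 3], 'rank': [45, 24]}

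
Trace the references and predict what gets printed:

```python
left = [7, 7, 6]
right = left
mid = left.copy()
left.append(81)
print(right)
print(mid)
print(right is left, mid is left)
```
[7, 7, 6, 81]
[7, 7, 6]
True False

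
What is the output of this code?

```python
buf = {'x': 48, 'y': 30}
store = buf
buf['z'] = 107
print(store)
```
{'x': 48, 'y': 30, 'z': 107}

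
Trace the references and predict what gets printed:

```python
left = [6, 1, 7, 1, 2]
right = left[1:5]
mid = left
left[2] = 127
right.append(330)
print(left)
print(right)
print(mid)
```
[6, 1, 127, 1, 2]
[1, 7, 1, 2, 330]
[6, 1, 127, 1, 2]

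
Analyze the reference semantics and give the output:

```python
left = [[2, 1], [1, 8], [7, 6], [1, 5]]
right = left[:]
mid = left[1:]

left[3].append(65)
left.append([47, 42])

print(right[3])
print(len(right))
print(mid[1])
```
[1, 5, 65]
4
[7, 6]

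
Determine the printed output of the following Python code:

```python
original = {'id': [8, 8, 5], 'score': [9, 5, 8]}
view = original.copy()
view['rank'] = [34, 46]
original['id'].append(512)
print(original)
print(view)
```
{'id': [8, 8, 5, 512], 'score': [9, 5, 8]}
{'id': [8, 8, 5, 512], 'score': [9, 5, 8], 'rank': [34, 46]}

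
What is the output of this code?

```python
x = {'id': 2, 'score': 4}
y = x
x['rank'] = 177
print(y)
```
{'id': 2, 'score': 4, 'rank': 177}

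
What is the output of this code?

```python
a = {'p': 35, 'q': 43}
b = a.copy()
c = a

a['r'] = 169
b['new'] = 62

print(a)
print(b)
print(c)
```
{'p': 35, 'q': 43, 'r': 169}
{'p': 35, 'q': 43, 'new': 62}
{'p': 35, 'q': 43, 'r': 169}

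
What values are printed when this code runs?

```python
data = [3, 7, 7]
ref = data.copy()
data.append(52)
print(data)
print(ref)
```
[3, 7, 7, 52]
[3, 7, 7]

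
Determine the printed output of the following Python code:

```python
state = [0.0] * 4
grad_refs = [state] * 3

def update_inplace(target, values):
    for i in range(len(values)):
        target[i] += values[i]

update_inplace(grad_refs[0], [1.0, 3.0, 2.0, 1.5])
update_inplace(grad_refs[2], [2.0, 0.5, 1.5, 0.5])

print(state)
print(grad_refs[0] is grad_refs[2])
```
[3.0, 3.5, 3.5, 2.0]
True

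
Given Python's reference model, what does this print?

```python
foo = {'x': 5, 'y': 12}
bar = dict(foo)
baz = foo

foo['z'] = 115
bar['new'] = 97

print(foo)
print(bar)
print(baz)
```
{'x': 5, 'y': 12, 'z': 115}
{'x': 5, 'y': 12, 'new': 97}
{'x': 5, 'y': 12, 'z': 115}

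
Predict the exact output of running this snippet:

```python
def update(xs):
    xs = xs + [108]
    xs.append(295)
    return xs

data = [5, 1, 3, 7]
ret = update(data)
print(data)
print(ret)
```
[5, 1, 3, 7]
[5, 1, 3, 7, 108, 295]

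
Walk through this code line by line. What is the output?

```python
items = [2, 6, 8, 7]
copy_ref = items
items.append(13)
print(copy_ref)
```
[2, 6, 8, 7, 13]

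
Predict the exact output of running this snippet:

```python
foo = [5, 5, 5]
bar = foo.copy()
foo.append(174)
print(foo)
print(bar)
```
[5, 5, 5, 174]
[5, 5, 5]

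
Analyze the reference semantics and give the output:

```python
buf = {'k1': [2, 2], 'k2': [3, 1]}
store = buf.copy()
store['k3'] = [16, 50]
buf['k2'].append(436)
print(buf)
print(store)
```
{'k1': [2, 2], 'k2': [3, 1, 436]}
{'k1': [2, 2], 'k2': [3, 1, 436], 'k3': [16, 50]}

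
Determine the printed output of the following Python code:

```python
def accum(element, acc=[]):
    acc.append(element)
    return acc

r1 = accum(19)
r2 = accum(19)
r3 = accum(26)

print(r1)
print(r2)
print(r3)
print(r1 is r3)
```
[19, 19, 26]
[19, 19, 26]
[19, 19, 26]
True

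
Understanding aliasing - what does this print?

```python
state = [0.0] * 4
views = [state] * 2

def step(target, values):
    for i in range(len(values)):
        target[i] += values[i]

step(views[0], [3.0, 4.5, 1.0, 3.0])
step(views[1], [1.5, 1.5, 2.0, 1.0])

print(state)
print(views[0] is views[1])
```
[4.5, 6.0, 3.0, 4.0]
True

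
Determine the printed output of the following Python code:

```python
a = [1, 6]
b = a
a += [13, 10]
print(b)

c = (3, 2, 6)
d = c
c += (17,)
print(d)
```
[1, 6, 13, 10]
(3, 2, 6)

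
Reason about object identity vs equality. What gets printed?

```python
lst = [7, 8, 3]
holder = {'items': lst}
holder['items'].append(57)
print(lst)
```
[7, 8, 3, 57]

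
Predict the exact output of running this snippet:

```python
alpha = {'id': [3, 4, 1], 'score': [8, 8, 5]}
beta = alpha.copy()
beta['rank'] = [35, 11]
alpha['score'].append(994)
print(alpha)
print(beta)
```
{'id': [3, 4, 1], 'score': [8, 8, 5, 994]}
{'id': [3, 4, 1], 'score': [8, 8, 5, 994], 'rank': [35, 11]}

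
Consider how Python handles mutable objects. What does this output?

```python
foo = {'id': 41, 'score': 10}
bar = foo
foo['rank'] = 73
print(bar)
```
{'id': 41, 'score': 10, 'rank': 73}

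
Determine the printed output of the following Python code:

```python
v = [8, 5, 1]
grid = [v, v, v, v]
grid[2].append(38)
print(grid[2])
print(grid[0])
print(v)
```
[8, 5, 1, 38]
[8, 5, 1, 38]
[8, 5, 1, 38]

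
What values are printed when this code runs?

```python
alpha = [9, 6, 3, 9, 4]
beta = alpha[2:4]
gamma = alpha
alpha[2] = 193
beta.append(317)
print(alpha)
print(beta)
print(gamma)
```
[9, 6, 193, 9, 4]
[3, 9, 317]
[9, 6, 193, 9, 4]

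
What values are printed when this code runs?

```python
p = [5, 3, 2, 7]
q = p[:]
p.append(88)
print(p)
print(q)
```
[5, 3, 2, 7, 88]
[5, 3, 2, 7]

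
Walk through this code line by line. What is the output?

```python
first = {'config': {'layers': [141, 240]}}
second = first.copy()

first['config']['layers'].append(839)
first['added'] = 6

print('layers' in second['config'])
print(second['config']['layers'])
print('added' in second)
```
True
[141, 240, 839]
False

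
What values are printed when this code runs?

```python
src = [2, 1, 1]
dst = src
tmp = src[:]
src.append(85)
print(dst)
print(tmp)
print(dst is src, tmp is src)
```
[2, 1, 1, 85]
[2, 1, 1]
True False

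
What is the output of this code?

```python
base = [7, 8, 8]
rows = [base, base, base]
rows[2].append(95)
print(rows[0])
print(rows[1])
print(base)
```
[7, 8, 8, 95]
[7, 8, 8, 95]
[7, 8, 8, 95]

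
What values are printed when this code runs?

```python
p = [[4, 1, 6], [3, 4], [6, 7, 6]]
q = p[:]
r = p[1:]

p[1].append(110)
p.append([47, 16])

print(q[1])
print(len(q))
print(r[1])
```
[3, 4, 110]
3
[6, 7, 6]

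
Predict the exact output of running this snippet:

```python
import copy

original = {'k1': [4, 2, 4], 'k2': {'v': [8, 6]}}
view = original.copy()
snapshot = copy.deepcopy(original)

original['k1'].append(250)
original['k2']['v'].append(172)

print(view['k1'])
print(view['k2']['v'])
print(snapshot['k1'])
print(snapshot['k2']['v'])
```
[4, 2, 4, 250]
[8, 6, 172]
[4, 2, 4]
[8, 6]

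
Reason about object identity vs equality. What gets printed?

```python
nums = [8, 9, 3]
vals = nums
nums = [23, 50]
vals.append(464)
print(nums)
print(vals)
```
[23, 50]
[8, 9, 3, 464]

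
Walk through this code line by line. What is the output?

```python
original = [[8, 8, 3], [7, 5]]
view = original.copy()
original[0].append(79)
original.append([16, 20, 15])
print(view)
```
[[8, 8, 3, 79], [7, 5]]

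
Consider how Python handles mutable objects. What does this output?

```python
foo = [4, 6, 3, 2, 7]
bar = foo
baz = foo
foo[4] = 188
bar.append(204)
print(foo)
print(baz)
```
[4, 6, 3, 2, 188, 204]
[4, 6, 3, 2, 188, 204]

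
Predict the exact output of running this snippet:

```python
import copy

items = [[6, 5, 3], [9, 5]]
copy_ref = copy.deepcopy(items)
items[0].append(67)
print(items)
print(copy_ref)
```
[[6, 5, 3, 67], [9, 5]]
[[6, 5, 3], [9, 5]]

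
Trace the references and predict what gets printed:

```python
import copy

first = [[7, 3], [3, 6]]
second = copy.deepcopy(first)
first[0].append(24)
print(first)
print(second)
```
[[7, 3, 24], [3, 6]]
[[7, 3], [3, 6]]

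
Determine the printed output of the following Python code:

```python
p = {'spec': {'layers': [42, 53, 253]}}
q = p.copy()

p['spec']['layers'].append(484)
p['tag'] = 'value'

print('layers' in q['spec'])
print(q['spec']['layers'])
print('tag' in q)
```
True
[42, 53, 253, 484]
False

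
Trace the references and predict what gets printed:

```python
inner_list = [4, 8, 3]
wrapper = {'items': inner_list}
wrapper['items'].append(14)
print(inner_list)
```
[4, 8, 3, 14]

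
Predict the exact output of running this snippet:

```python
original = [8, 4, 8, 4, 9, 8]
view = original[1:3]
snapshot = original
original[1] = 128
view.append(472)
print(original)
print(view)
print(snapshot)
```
[8, 128, 8, 4, 9, 8]
[4, 8, 472]
[8, 128, 8, 4, 9, 8]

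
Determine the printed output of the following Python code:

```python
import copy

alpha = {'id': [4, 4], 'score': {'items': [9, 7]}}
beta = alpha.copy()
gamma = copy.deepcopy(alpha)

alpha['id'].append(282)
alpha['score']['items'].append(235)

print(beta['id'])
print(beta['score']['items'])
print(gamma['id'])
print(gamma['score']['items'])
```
[4, 4, 282]
[9, 7, 235]
[4, 4]
[9, 7]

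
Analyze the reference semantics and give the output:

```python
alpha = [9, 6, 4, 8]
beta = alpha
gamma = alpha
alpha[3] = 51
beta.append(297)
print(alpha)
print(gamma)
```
[9, 6, 4, 51, 297]
[9, 6, 4, 51, 297]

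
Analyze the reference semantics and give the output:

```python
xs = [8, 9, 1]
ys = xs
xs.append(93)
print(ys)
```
[8, 9, 1, 93]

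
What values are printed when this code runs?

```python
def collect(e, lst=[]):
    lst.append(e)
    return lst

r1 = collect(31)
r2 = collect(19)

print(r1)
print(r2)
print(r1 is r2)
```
[31, 19]
[31, 19]
True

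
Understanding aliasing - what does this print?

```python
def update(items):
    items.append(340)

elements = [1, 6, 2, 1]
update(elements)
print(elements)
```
[1, 6, 2, 1, 340]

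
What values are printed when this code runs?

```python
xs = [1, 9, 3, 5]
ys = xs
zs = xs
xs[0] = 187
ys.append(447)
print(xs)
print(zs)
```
[187, 9, 3, 5, 447]
[187, 9, 3, 5, 447]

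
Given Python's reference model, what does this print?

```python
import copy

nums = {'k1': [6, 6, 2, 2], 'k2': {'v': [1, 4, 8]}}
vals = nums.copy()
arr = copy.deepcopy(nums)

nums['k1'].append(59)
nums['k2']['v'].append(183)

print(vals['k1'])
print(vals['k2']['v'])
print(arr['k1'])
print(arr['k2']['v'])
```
[6, 6, 2, 2, 59]
[1, 4, 8, 183]
[6, 6, 2, 2]
[1, 4, 8]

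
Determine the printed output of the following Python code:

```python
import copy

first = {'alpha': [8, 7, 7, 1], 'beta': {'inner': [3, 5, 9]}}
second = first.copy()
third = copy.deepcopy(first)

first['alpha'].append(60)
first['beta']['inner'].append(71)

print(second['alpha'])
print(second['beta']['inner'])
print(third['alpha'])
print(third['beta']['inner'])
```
[8, 7, 7, 1, 60]
[3, 5, 9, 71]
[8, 7, 7, 1]
[3, 5, 9]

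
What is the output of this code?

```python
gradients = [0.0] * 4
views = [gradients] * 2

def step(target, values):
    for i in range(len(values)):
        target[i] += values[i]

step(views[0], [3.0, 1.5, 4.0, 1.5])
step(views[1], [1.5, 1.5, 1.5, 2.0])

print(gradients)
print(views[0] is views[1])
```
[4.5, 3.0, 5.5, 3.5]
True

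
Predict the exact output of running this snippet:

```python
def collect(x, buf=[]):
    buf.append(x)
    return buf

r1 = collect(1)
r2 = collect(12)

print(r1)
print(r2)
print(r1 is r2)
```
[1, 12]
[1, 12]
True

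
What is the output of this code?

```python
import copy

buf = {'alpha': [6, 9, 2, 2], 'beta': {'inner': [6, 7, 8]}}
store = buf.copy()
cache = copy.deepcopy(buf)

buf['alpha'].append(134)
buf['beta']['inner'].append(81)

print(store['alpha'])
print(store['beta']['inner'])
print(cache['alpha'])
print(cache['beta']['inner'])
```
[6, 9, 2, 2, 134]
[6, 7, 8, 81]
[6, 9, 2, 2]
[6, 7, 8]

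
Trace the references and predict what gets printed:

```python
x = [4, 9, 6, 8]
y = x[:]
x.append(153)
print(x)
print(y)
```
[4, 9, 6, 8, 153]
[4, 9, 6, 8]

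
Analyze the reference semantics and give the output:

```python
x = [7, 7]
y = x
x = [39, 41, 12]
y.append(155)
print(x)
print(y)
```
[39, 41, 12]
[7, 7, 155]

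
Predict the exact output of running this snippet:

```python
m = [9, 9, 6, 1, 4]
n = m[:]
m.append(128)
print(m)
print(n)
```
[9, 9, 6, 1, 4, 128]
[9, 9, 6, 1, 4]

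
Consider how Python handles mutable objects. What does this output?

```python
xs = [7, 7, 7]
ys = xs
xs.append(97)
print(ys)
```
[7, 7, 7, 97]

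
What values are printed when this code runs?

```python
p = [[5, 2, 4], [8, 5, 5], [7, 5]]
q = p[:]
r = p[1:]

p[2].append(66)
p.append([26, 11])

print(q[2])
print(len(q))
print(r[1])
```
[7, 5, 66]
3
[7, 5, 66]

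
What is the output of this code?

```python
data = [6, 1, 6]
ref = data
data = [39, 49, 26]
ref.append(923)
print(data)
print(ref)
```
[39, 49, 26]
[6, 1, 6, 923]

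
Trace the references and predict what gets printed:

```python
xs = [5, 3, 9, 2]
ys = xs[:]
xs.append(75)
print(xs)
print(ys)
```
[5, 3, 9, 2, 75]
[5, 3, 9, 2]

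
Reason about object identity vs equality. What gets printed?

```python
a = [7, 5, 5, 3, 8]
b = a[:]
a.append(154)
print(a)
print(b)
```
[7, 5, 5, 3, 8, 154]
[7, 5, 5, 3, 8]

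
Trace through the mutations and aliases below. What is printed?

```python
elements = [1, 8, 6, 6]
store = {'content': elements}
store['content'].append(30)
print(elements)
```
[1, 8, 6, 6, 30]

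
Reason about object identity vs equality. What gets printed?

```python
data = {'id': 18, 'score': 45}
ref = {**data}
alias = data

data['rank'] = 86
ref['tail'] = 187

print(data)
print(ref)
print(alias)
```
{'id': 18, 'score': 45, 'rank': 86}
{'id': 18, 'score': 45, 'tail': 187}
{'id': 18, 'score': 45, 'rank': 86}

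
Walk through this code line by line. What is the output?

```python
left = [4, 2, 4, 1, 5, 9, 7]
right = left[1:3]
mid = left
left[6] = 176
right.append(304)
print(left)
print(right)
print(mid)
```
[4, 2, 4, 1, 5, 9, 176]
[2, 4, 304]
[4, 2, 4, 1, 5, 9, 176]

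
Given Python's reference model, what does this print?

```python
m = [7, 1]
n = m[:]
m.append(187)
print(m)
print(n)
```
[7, 1, 187]
[7, 1]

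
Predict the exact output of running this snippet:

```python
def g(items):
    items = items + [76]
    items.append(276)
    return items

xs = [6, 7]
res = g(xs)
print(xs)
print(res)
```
[6, 7]
[6, 7, 76, 276]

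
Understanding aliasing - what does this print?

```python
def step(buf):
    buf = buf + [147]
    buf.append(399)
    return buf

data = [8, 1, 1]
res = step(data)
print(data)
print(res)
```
[8, 1, 1]
[8, 1, 1, 147, 399]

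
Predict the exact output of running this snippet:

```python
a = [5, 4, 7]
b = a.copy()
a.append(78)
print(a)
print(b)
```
[5, 4, 7, 78]
[5, 4, 7]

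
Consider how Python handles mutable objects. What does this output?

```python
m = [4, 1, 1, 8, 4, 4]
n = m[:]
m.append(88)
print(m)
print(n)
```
[4, 1, 1, 8, 4, 4, 88]
[4, 1, 1, 8, 4, 4]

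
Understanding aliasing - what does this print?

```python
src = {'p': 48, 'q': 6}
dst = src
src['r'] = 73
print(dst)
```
{'p': 48, 'q': 6, 'r': 73}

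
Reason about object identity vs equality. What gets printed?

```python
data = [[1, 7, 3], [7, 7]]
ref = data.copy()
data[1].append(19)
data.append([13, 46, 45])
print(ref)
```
[[1, 7, 3], [7, 7, 19]]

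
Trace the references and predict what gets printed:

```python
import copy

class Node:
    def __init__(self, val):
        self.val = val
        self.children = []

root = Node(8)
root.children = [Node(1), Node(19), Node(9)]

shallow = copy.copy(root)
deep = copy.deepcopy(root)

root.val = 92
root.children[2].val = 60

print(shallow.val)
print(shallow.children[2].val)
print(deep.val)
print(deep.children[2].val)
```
8
60
8
9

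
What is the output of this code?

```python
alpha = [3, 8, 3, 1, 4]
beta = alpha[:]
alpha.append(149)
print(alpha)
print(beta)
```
[3, 8, 3, 1, 4, 149]
[3, 8, 3, 1, 4]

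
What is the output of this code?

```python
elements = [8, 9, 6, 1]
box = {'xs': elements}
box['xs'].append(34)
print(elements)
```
[8, 9, 6, 1, 34]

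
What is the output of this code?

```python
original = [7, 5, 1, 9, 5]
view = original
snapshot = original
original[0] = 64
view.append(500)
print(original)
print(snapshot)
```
[64, 5, 1, 9, 5, 500]
[64, 5, 1, 9, 5, 500]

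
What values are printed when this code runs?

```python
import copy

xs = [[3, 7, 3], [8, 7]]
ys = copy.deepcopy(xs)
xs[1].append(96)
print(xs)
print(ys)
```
[[3, 7, 3], [8, 7, 96]]
[[3, 7, 3], [8, 7]]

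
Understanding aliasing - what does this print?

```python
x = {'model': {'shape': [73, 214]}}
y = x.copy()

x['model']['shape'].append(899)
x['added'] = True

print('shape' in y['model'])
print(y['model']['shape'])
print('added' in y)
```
True
[73, 214, 899]
False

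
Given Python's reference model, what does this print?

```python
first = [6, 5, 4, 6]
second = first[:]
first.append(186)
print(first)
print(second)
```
[6, 5, 4, 6, 186]
[6, 5, 4, 6]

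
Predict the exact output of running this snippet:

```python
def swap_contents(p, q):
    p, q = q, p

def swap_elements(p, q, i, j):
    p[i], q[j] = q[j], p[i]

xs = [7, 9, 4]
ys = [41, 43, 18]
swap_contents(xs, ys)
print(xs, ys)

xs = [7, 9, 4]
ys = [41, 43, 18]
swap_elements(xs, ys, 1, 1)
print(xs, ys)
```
[7, 9, 4] [41, 43, 18]
[7, 43, 4] [41, 9, 18]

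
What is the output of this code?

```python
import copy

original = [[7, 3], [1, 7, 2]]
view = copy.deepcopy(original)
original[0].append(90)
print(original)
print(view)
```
[[7, 3, 90], [1, 7, 2]]
[[7, 3], [1, 7, 2]]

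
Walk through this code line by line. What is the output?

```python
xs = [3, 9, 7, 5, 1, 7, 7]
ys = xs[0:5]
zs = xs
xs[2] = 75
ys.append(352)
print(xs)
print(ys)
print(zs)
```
[3, 9, 75, 5, 1, 7, 7]
[3, 9, 7, 5, 1, 352]
[3, 9, 75, 5, 1, 7, 7]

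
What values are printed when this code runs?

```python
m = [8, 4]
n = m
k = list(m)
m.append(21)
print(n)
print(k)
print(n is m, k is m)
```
[8, 4, 21]
[8, 4]
True False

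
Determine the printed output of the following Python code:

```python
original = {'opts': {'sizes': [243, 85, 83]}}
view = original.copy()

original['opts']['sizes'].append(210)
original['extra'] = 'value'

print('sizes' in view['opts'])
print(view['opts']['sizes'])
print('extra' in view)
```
True
[243, 85, 83, 210]
False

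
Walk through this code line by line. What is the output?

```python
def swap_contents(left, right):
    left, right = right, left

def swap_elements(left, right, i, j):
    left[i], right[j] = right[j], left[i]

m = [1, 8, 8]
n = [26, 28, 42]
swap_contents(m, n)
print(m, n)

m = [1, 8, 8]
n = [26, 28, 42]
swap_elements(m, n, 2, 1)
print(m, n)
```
[1, 8, 8] [26, 28, 42]
[1, 8, 28] [26, 8, 42]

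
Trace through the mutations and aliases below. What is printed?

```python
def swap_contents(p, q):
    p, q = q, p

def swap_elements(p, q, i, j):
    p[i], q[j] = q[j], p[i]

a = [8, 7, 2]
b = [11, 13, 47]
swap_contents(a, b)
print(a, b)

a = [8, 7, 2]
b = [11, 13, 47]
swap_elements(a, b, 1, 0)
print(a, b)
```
[8, 7, 2] [11, 13, 47]
[8, 11, 2] [7, 13, 47]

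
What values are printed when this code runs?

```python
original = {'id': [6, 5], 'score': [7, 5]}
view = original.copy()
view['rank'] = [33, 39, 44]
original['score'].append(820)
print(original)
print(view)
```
{'id': [6, 5], 'score': [7, 5, 820]}
{'id': [6, 5], 'score': [7, 5, 820], 'rank': [33, 39, 44]}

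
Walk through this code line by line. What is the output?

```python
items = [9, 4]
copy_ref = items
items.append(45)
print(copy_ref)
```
[9, 4, 45]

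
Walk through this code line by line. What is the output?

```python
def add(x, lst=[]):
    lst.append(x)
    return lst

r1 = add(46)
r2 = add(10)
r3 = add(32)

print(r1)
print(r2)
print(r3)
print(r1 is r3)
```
[46, 10, 32]
[46, 10, 32]
[46, 10, 32]
True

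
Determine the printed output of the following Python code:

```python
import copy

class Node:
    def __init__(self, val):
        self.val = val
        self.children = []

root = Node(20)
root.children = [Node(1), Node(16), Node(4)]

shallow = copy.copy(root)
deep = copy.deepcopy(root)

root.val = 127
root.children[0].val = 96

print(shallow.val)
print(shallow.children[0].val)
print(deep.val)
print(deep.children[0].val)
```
20
96
20
1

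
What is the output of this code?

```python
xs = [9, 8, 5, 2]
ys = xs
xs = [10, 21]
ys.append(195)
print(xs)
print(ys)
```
[10, 21]
[9, 8, 5, 2, 195]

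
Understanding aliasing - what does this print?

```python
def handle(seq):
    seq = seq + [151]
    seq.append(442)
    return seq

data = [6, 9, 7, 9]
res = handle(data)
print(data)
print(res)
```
[6, 9, 7, 9]
[6, 9, 7, 9, 151, 442]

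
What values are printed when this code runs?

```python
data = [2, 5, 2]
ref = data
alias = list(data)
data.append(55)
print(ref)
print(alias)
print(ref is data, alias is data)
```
[2, 5, 2, 55]
[2, 5, 2]
True False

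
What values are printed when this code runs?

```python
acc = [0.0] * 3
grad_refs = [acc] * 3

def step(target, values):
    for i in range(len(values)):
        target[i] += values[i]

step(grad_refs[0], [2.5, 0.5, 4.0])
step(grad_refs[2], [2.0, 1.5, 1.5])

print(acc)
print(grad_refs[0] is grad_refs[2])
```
[4.5, 2.0, 5.5]
True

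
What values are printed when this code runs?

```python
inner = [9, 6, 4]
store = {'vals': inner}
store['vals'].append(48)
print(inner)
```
[9, 6, 4, 48]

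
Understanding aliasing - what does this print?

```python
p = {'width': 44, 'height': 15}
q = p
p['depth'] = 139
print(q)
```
{'width': 44, 'height': 15, 'depth': 139}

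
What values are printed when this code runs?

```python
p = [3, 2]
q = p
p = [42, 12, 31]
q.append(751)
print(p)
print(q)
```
[42, 12, 31]
[3, 2, 751]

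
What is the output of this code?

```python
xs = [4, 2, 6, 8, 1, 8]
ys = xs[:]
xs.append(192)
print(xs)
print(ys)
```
[4, 2, 6, 8, 1, 8, 192]
[4, 2, 6, 8, 1, 8]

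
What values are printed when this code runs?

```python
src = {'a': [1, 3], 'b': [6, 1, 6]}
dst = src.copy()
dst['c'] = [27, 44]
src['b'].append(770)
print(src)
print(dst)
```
{'a': [1, 3], 'b': [6, 1, 6, 770]}
{'a': [1, 3], 'b': [6, 1, 6, 770], 'c': [27, 44]}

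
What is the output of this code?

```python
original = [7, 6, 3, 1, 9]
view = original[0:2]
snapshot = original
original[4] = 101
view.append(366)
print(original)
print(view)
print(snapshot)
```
[7, 6, 3, 1, 101]
[7, 6, 366]
[7, 6, 3, 1, 101]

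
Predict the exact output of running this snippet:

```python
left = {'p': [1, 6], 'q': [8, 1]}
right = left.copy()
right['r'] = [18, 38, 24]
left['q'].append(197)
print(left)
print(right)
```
{'p': [1, 6], 'q': [8, 1, 197]}
{'p': [1, 6], 'q': [8, 1, 197], 'r': [18, 38, 24]}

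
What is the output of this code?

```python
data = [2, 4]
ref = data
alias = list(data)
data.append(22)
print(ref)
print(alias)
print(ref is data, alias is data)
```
[2, 4, 22]
[2, 4]
True False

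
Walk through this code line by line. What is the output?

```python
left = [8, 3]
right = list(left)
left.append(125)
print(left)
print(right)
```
[8, 3, 125]
[8, 3]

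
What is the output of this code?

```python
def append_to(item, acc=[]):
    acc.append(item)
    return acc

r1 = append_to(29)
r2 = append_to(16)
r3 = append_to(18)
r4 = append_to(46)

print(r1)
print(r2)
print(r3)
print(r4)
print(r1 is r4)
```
[29, 16, 18, 46]
[29, 16, 18, 46]
[29, 16, 18, 46]
[29, 16, 18, 46]
True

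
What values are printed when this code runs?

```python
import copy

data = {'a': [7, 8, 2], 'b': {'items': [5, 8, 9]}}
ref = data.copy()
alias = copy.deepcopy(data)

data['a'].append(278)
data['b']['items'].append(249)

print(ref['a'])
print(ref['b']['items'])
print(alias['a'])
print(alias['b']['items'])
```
[7, 8, 2, 278]
[5, 8, 9, 249]
[7, 8, 2]
[5, 8, 9]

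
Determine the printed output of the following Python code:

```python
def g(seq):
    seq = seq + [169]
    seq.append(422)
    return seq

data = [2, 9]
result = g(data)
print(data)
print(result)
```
[2, 9]
[2, 9, 169, 422]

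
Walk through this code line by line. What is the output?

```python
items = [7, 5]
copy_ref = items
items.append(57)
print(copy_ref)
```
[7, 5, 57]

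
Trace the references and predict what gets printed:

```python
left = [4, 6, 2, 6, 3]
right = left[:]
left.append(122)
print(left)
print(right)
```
[4, 6, 2, 6, 3, 122]
[4, 6, 2, 6, 3]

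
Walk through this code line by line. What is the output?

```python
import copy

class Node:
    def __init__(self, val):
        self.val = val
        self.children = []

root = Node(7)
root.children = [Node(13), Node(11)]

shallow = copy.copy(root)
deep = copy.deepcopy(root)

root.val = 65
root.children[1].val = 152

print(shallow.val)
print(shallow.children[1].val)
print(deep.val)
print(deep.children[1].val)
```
7
152
7
11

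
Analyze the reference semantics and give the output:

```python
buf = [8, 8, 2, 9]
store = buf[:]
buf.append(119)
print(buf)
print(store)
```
[8, 8, 2, 9, 119]
[8, 8, 2, 9]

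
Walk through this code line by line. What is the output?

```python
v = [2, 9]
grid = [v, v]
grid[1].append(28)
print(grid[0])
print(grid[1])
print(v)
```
[2, 9, 28]
[2, 9, 28]
[2, 9, 28]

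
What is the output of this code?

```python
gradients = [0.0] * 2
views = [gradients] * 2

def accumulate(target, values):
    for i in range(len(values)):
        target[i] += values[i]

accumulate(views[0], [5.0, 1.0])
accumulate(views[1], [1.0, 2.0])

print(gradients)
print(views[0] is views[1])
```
[6.0, 3.0]
True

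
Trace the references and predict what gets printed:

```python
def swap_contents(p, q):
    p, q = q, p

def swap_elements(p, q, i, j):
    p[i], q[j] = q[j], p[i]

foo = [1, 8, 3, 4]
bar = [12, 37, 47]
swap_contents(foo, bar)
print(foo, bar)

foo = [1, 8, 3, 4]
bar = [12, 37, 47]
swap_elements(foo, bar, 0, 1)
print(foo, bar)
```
[1, 8, 3, 4] [12, 37, 47]
[37, 8, 3, 4] [12, 1, 47]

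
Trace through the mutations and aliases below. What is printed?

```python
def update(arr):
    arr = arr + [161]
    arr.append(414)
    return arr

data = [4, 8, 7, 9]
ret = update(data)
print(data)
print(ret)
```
[4, 8, 7, 9]
[4, 8, 7, 9, 161, 414]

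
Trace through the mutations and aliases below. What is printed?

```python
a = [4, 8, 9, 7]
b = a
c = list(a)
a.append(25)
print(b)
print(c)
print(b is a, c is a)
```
[4, 8, 9, 7, 25]
[4, 8, 9, 7]
True False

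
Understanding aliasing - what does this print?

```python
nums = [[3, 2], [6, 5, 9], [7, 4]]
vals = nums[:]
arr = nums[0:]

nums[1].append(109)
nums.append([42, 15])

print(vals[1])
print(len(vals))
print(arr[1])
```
[6, 5, 9, 109]
3
[6, 5, 9, 109]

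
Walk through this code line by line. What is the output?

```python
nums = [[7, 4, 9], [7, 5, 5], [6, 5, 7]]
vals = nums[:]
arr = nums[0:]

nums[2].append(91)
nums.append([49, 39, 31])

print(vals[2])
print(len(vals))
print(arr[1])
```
[6, 5, 7, 91]
3
[7, 5, 5]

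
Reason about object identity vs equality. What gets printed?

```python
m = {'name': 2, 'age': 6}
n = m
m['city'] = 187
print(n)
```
{'name': 2, 'age': 6, 'city': 187}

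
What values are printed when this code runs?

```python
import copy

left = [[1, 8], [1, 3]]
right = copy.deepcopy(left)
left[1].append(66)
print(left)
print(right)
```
[[1, 8], [1, 3, 66]]
[[1, 8], [1, 3]]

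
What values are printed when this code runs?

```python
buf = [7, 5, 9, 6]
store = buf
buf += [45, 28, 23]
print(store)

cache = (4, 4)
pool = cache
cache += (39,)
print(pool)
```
[7, 5, 9, 6, 45, 28, 23]
(4, 4)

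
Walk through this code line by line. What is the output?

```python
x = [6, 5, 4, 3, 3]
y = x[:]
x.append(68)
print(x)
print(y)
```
[6, 5, 4, 3, 3, 68]
[6, 5, 4, 3, 3]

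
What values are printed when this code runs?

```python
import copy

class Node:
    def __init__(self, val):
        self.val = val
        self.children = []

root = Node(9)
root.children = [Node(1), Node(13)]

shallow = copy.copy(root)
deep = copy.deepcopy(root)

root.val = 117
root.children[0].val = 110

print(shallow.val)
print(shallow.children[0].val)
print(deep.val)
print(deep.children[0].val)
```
9
110
9
1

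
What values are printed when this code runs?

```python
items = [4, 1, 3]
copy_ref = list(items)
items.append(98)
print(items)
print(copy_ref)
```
[4, 1, 3, 98]
[4, 1, 3]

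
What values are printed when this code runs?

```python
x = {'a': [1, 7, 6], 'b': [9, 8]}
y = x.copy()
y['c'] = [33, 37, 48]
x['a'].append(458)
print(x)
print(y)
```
{'a': [1, 7, 6, 458], 'b': [9, 8]}
{'a': [1, 7, 6, 458], 'b': [9, 8], 'c': [33, 37, 48]}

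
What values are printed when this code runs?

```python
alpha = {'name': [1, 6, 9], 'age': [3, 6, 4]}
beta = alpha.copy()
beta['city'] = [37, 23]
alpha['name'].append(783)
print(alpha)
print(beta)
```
{'name': [1, 6, 9, 783], 'age': [3, 6, 4]}
{'name': [1, 6, 9, 783], 'age': [3, 6, 4], 'city': [37, 23]}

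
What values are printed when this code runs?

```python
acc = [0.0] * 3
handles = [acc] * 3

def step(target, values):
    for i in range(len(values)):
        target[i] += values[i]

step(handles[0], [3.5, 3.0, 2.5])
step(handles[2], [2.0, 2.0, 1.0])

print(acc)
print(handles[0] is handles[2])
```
[5.5, 5.0, 3.5]
True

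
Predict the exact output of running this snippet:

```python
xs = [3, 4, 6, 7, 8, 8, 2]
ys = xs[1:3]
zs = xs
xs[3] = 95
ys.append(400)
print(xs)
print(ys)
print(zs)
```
[3, 4, 6, 95, 8, 8, 2]
[4, 6, 400]
[3, 4, 6, 95, 8, 8, 2]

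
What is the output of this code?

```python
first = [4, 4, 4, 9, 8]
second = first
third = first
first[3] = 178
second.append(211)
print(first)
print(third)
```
[4, 4, 4, 178, 8, 211]
[4, 4, 4, 178, 8, 211]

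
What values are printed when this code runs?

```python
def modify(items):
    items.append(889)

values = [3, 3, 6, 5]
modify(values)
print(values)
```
[3, 3, 6, 5, 889]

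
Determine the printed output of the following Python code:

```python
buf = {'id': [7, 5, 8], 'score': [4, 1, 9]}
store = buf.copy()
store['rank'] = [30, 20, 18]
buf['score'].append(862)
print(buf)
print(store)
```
{'id': [7, 5, 8], 'score': [4, 1, 9, 862]}
{'id': [7, 5, 8], 'score': [4, 1, 9, 862], 'rank': [30, 20, 18]}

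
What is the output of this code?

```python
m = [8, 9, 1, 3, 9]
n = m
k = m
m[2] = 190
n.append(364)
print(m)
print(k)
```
[8, 9, 190, 3, 9, 364]
[8, 9, 190, 3, 9, 364]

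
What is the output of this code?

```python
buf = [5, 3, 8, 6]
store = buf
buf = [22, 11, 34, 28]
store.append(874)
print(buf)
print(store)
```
[22, 11, 34, 28]
[5, 3, 8, 6, 874]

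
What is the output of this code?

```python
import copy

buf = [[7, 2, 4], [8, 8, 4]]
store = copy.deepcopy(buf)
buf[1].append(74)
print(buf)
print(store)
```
[[7, 2, 4], [8, 8, 4, 74]]
[[7, 2, 4], [8, 8, 4]]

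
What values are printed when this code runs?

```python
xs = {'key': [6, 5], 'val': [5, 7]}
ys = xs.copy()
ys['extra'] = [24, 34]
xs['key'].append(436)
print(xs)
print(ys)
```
{'key': [6, 5, 436], 'val': [5, 7]}
{'key': [6, 5, 436], 'val': [5, 7], 'extra': [24, 34]}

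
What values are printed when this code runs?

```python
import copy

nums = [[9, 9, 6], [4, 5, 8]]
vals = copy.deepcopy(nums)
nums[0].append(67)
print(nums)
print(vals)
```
[[9, 9, 6, 67], [4, 5, 8]]
[[9, 9, 6], [4, 5, 8]]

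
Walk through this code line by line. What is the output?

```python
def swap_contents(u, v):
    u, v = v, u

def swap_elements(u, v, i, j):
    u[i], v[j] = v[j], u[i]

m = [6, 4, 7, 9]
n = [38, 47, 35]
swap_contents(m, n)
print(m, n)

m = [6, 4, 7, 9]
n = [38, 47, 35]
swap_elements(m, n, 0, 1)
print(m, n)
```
[6, 4, 7, 9] [38, 47, 35]
[47, 4, 7, 9] [38, 6, 35]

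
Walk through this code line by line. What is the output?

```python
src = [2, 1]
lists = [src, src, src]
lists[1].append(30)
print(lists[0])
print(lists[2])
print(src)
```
[2, 1, 30]
[2, 1, 30]
[2, 1, 30]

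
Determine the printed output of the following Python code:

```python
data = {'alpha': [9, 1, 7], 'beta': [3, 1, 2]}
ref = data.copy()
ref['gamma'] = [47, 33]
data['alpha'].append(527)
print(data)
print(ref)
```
{'alpha': [9, 1, 7, 527], 'beta': [3, 1, 2]}
{'alpha': [9, 1, 7, 527], 'beta': [3, 1, 2], 'gamma': [47, 33]}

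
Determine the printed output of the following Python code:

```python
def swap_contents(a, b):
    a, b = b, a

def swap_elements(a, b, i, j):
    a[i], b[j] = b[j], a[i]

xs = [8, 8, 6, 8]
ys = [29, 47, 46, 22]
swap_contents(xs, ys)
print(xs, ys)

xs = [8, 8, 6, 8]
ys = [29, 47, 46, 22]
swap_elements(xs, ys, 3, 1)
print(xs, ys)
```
[8, 8, 6, 8] [29, 47, 46, 22]
[8, 8, 6, 47] [29, 8, 46, 22]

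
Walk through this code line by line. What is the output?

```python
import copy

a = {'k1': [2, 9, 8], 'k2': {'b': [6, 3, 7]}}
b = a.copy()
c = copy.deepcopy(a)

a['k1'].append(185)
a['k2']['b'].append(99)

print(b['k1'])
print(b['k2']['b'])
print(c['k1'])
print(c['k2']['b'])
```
[2, 9, 8, 185]
[6, 3, 7, 99]
[2, 9, 8]
[6, 3, 7]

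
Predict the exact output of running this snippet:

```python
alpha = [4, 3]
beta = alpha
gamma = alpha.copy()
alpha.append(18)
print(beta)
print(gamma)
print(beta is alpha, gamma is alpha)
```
[4, 3, 18]
[4, 3]
True False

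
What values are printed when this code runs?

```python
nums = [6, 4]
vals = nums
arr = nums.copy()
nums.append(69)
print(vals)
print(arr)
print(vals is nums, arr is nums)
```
[6, 4, 69]
[6, 4]
True False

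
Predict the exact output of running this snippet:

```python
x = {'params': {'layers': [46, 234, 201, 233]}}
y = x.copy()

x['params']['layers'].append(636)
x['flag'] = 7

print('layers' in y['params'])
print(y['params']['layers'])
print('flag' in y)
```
True
[46, 234, 201, 233, 636]
False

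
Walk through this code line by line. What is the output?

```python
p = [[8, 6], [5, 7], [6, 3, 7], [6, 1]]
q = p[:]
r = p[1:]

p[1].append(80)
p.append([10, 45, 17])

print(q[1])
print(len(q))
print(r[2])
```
[5, 7, 80]
4
[6, 1]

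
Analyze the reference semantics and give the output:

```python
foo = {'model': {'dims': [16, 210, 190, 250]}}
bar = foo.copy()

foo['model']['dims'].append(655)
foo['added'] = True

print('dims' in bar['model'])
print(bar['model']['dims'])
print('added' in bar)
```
True
[16, 210, 190, 250, 655]
False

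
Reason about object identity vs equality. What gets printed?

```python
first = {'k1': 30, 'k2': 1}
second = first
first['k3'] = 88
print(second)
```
{'k1': 30, 'k2': 1, 'k3': 88}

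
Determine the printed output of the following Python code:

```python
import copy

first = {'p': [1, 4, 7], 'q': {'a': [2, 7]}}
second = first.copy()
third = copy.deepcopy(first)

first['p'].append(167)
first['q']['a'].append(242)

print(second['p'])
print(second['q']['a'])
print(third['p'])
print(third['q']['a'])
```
[1, 4, 7, 167]
[2, 7, 242]
[1, 4, 7]
[2, 7]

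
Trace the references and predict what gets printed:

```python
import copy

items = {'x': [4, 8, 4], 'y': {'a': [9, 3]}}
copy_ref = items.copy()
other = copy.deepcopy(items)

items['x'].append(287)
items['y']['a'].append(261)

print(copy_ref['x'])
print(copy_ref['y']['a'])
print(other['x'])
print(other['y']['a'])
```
[4, 8, 4, 287]
[9, 3, 261]
[4, 8, 4]
[9, 3]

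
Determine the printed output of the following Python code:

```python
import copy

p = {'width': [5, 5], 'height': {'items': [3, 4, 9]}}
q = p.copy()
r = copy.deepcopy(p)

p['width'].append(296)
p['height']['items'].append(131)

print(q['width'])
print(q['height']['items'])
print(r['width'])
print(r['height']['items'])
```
[5, 5, 296]
[3, 4, 9, 131]
[5, 5]
[3, 4, 9]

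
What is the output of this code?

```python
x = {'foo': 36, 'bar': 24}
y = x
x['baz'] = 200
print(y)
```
{'foo': 36, 'bar': 24, 'baz': 200}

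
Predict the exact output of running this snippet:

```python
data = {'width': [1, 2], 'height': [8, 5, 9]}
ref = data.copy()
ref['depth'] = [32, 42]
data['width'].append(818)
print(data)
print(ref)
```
{'width': [1, 2, 818], 'height': [8, 5, 9]}
{'width': [1, 2, 818], 'height': [8, 5, 9], 'depth': [32, 42]}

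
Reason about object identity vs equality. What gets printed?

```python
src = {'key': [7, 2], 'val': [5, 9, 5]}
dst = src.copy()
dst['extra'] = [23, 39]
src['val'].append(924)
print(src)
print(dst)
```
{'key': [7, 2], 'val': [5, 9, 5, 924]}
{'key': [7, 2], 'val': [5, 9, 5, 924], 'extra': [23, 39]}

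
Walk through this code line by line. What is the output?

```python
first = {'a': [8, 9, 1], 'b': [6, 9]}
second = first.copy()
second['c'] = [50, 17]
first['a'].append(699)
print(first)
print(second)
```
{'a': [8, 9, 1, 699], 'b': [6, 9]}
{'a': [8, 9, 1, 699], 'b': [6, 9], 'c': [50, 17]}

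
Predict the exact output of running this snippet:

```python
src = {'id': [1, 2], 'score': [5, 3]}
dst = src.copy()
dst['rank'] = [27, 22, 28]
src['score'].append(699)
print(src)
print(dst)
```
{'id': [1, 2], 'score': [5, 3, 699]}
{'id': [1, 2], 'score': [5, 3, 699], 'rank': [27, 22, 28]}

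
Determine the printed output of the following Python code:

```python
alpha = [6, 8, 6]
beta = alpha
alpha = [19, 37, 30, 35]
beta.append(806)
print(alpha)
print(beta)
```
[19, 37, 30, 35]
[6, 8, 6, 806]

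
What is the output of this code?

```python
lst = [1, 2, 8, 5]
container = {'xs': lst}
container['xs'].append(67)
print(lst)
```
[1, 2, 8, 5, 67]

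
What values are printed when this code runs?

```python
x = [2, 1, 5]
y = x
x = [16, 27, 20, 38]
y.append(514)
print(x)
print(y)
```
[16, 27, 20, 38]
[2, 1, 5, 514]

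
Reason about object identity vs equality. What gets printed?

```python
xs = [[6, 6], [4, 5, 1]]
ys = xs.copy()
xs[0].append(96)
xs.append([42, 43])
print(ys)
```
[[6, 6, 96], [4, 5, 1]]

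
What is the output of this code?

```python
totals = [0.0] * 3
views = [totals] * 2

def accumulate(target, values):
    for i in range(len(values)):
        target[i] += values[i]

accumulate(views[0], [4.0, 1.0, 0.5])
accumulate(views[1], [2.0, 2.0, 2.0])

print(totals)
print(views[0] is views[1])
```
[6.0, 3.0, 2.5]
True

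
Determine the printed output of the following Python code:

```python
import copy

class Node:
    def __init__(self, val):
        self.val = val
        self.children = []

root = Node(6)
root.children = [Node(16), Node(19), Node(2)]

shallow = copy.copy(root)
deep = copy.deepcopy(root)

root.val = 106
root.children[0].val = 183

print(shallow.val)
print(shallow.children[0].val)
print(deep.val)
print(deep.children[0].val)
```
6
183
6
16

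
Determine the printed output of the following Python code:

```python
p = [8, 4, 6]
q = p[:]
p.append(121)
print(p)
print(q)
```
[8, 4, 6, 121]
[8, 4, 6]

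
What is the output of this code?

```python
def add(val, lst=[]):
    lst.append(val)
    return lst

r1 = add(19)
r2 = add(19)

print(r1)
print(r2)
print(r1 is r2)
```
[19, 19]
[19, 19]
True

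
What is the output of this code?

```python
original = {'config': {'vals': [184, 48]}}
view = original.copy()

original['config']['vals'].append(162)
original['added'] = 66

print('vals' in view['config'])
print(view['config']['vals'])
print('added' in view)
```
True
[184, 48, 162]
False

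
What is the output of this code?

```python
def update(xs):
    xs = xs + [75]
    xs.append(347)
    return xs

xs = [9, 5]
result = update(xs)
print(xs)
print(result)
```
[9, 5]
[9, 5, 75, 347]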